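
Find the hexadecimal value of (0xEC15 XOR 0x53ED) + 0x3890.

First 0xEC15 XOR 0x53ED = 0xBFF8.
Add column by column in base 16, right to left:
  8+0 = 8
  F+9 = 8 carry 1
  F+8+1 = 8 carry 1
  B+3+1 = F

0xF888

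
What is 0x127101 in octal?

0o4470401

Expand each hex digit to 4 bits: 1=0001 2=0010 7=0111 1=0001 0=0000 1=0001.
Group the bits in threes: 100 100 111 000 100 000 001 → 4470401.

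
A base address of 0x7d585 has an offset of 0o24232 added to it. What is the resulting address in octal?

0o1777037

0x7d585 = 0o1752605 in octal.
Add column by column in base 8, right to left:
  5+2 = 7
  0+3 = 3
  6+2 = 0 carry 1
  2+4+1 = 7
  5+2 = 7
  7+0 = 7
  1+0 = 1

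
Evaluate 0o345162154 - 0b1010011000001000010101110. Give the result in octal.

0o222151676

0b1010011000001000010101110 = 0o123010256 in octal.
Subtract column by column in base 8:
  4-6 → 6 (borrow)
  5-5-1 → 7 (borrow)
  1-2-1 → 6 (borrow)
  2-0-1 → 1
  6-1 → 5
  1-0 → 1
  5-3 → 2
  4-2 → 2
  3-1 → 2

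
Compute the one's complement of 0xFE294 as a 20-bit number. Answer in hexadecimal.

0x01D6B

Each hex digit d becomes F−d:
  F→0, E→1, 2→D, 9→6, 4→B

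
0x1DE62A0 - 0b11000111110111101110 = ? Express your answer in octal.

0x1DE62A0 = 0o167461240 in octal.
0b11000111110111101110 = 0o3076756 in octal.
Subtract column by column in base 8:
  0-6 → 2 (borrow)
  4-5-1 → 6 (borrow)
  2-7-1 → 2 (borrow)
  1-6-1 → 2 (borrow)
  6-7-1 → 6 (borrow)
  4-0-1 → 3
  7-3 → 4
  6-0 → 6
  1-0 → 1

0o164362262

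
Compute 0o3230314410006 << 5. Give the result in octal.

5 bits is not a whole number of base-8 digits; in binary: 11010011000011001100100001000000000110 << 5 = 1101001100001100110010000100000000011000000.

0o151414620400300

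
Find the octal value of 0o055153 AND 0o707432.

AND each oct digit independently (no carries):
  0&7=0, 5&0=0, 5&7=5, 1&4=0, 5&3=1, 3&2=2

0o005012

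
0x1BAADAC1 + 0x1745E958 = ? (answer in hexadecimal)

0x32F0C419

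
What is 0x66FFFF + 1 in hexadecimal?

The trailing 4 digits are F (max in base 16), so adding 1 cascades: they roll to 0 and the next digit up increments.

0x670000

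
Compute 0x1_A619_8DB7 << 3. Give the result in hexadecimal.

3 bits is not a whole number of base-16 digits; in binary: 110100110000110011000110110110111 << 3 = 110100110000110011000110110110111000.

0xD30CC6DB8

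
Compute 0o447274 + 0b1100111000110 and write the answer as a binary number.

0b100110100010000010

0o447274 = 0b100100111010111100 in binary.
Add column by column in base 2, right to left:
  0+0 = 0
  0+1 = 1
  1+1 = 0 carry 1
  1+0+1 = 0 carry 1
  1+0+1 = 0 carry 1
  1+0+1 = 0 carry 1
  0+1+1 = 0 carry 1
  1+1+1 = 1 carry 1
  0+1+1 = 0 carry 1
  1+0+1 = 0 carry 1
  1+0+1 = 0 carry 1
  1+1+1 = 1 carry 1
  0+1+1 = 0 carry 1
  0+0+1 = 1
  1+0 = 1
  0+0 = 0
  0+0 = 0
  1+0 = 1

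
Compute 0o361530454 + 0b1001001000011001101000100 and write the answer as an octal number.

0o472562160

0b1001001000011001101000100 = 0o111031504 in octal.
Add column by column in base 8, right to left:
  4+4 = 0 carry 1
  5+0+1 = 6
  4+5 = 1 carry 1
  0+1+1 = 2
  3+3 = 6
  5+0 = 5
  1+1 = 2
  6+1 = 7
  3+1 = 4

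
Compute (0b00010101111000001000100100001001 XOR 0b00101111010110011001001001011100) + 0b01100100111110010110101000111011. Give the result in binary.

0b10011111101100101000010110010000

First 0b00010101111000001000100100001001 XOR 0b00101111010110011001001001011100 = 0b00111010101110010001101101010101.
Add column by column in base 2, right to left:
  1+1 = 0 carry 1
  0+1+1 = 0 carry 1
  1+0+1 = 0 carry 1
  0+1+1 = 0 carry 1
  1+1+1 = 1 carry 1
  0+1+1 = 0 carry 1
  1+0+1 = 0 carry 1
  0+0+1 = 1
  1+0 = 1
  1+1 = 0 carry 1
  0+0+1 = 1
  1+1 = 0 carry 1
  1+0+1 = 0 carry 1
  0+1+1 = 0 carry 1
  0+1+1 = 0 carry 1
  0+0+1 = 1
  1+1 = 0 carry 1
  0+0+1 = 1
  0+0 = 0
  1+1 = 0 carry 1
  1+1+1 = 1 carry 1
  1+1+1 = 1 carry 1
  0+1+1 = 0 carry 1
  1+1+1 = 1 carry 1
  0+0+1 = 1
  1+0 = 1
  0+1 = 1
  1+0 = 1
  1+0 = 1
  1+1 = 0 carry 1
  0+1+1 = 0 carry 1
  final carry 1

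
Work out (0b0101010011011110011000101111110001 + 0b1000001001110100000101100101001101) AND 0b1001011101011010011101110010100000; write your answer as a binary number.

Add column by column in base 2, right to left:
  1+1 = 0 carry 1
  0+0+1 = 1
  0+1 = 1
  0+1 = 1
  1+0 = 1
  1+0 = 1
  1+1 = 0 carry 1
  1+0+1 = 0 carry 1
  1+1+1 = 1 carry 1
  1+0+1 = 0 carry 1
  0+0+1 = 1
  1+1 = 0 carry 1
  0+1+1 = 0 carry 1
  0+0+1 = 1
  0+1 = 1
  1+0 = 1
  1+0 = 1
  0+0 = 0
  0+0 = 0
  1+0 = 1
  1+1 = 0 carry 1
  1+0+1 = 0 carry 1
  1+1+1 = 1 carry 1
  0+1+1 = 0 carry 1
  1+1+1 = 1 carry 1
  1+0+1 = 0 carry 1
  0+0+1 = 1
  0+1 = 1
  1+0 = 1
  0+0 = 0
  1+0 = 1
  0+0 = 0
  1+0 = 1
  0+1 = 1
Sum = 0b1101011101010010011110010100111110; now AND with 0b1001011101011010011101110010100000:
  1101011101010010011110010100111110
& 1001011101011010011101110010100000
= 1001011101010010011100010000100000

0b1001011101010010011100010000100000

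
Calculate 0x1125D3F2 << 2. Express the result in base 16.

2 bits is not a whole number of base-16 digits; in binary: 10001001001011101001111110010 << 2 = 1000100100101110100111111001000.

0x44974FC8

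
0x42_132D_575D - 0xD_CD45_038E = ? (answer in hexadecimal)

0x3445E853CF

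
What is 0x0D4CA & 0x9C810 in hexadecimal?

0x0C000

AND each hex digit independently (no carries):
  0&9=0, D&C=C, 4&8=0, C&1=0, A&0=0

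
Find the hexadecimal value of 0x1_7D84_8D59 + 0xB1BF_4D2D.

0x22F43DA86

Add column by column in base 16, right to left:
  9+D = 6 carry 1
  5+2+1 = 8
  D+D = A carry 1
  8+4+1 = D
  4+F = 3 carry 1
  8+B+1 = 4 carry 1
  D+1+1 = F
  7+B = 2 carry 1
  1+0+1 = 2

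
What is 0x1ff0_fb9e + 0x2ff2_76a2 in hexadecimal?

0x4fe37240

Add column by column in base 16, right to left:
  e+2 = 0 carry 1
  9+a+1 = 4 carry 1
  b+6+1 = 2 carry 1
  f+7+1 = 7 carry 1
  0+2+1 = 3
  f+f = e carry 1
  f+f+1 = f carry 1
  1+2+1 = 4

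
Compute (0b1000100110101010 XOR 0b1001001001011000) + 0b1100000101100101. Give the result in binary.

First 0b1000100110101010 XOR 0b1001001001011000 = 0b0001101111110010.
Add column by column in base 2, right to left:
  0+1 = 1
  1+0 = 1
  0+1 = 1
  0+0 = 0
  1+0 = 1
  1+1 = 0 carry 1
  1+1+1 = 1 carry 1
  1+0+1 = 0 carry 1
  1+1+1 = 1 carry 1
  1+0+1 = 0 carry 1
  0+0+1 = 1
  1+0 = 1
  1+0 = 1
  0+0 = 0
  0+1 = 1
  0+1 = 1

0b1101110101010111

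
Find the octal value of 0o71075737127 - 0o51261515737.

0o17614221170

Subtract column by column in base 8:
  7-7 → 0
  2-3 → 7 (borrow)
  1-7-1 → 1 (borrow)
  7-5-1 → 1
  3-1 → 2
  7-5 → 2
  5-1 → 4
  7-6 → 1
  0-2 → 6 (borrow)
  1-1-1 → 7 (borrow)
  7-5-1 → 1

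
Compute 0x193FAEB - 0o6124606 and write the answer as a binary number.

0b1011110110101000101100101

0x193FAEB = 0b1100100111111101011101011 in binary.
0o6124606 = 0b110001010100110000110 in binary.
Subtract column by column in base 2:
  1-0 → 1
  1-1 → 0
  0-1 → 1 (borrow)
  1-0-1 → 0
  0-0 → 0
  1-0 → 1
  1-0 → 1
  1-1 → 0
  0-1 → 1 (borrow)
  1-0-1 → 0
  0-0 → 0
  1-1 → 0
  1-0 → 1
  1-1 → 0
  1-0 → 1
  1-1 → 0
  1-0 → 1
  1-0 → 1
  0-0 → 0
  0-1 → 1 (borrow)
  1-1-1 → 1 (borrow)
  0-0-1 → 1 (borrow)
  0-0-1 → 1 (borrow)
  1-0-1 → 0
  1-0 → 1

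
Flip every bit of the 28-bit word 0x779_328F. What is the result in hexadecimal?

Each hex digit d becomes F−d:
  7→8, 7→8, 9→6, 3→C, 2→D, 8→7, F→0

0x886CD70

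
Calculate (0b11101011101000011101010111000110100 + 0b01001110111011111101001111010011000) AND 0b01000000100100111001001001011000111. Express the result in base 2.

Add column by column in base 2, right to left:
  0+0 = 0
  0+0 = 0
  1+0 = 1
  0+1 = 1
  1+1 = 0 carry 1
  1+0+1 = 0 carry 1
  0+0+1 = 1
  0+1 = 1
  0+0 = 0
  1+1 = 0 carry 1
  1+1+1 = 1 carry 1
  1+1+1 = 1 carry 1
  0+1+1 = 0 carry 1
  1+0+1 = 0 carry 1
  0+0+1 = 1
  1+1 = 0 carry 1
  0+0+1 = 1
  1+1 = 0 carry 1
  1+1+1 = 1 carry 1
  1+1+1 = 1 carry 1
  0+1+1 = 0 carry 1
  0+1+1 = 0 carry 1
  0+1+1 = 0 carry 1
  0+0+1 = 1
  1+1 = 0 carry 1
  0+1+1 = 0 carry 1
  1+1+1 = 1 carry 1
  1+0+1 = 0 carry 1
  1+1+1 = 1 carry 1
  0+1+1 = 0 carry 1
  1+1+1 = 1 carry 1
  0+0+1 = 1
  1+0 = 1
  1+1 = 0 carry 1
  1+0+1 = 0 carry 1
  final carry 1
Sum = 0b100111010100100011010100110011001100; now AND with 0b01000000100100111001001001011000111:
  100111010100100011010100110011001100
& 001000000100100111001001001011000111
= 000000000100100011000000000011000100

0b100100011000000000011000100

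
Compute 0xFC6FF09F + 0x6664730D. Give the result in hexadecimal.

Add column by column in base 16, right to left:
  F+D = C carry 1
  9+0+1 = A
  0+3 = 3
  F+7 = 6 carry 1
  F+4+1 = 4 carry 1
  6+6+1 = D
  C+6 = 2 carry 1
  F+6+1 = 6 carry 1
  final carry 1

0x162D463AC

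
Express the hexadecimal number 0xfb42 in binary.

0b1111101101000010

Expand each hex digit to 4 bits: f=1111 b=1011 4=0100 2=0010.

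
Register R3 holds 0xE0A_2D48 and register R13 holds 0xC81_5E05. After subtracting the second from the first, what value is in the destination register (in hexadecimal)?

0x188CF43

Subtract column by column in base 16:
  8-5 → 3
  4-0 → 4
  D-E → F (borrow)
  2-5-1 → C (borrow)
  A-1-1 → 8
  0-8 → 8 (borrow)
  E-C-1 → 1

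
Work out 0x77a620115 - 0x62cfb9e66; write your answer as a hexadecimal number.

0x14d6662af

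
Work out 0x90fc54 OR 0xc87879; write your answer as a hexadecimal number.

OR each hex digit independently (no carries):
  9|c=d, 0|8=8, f|7=f, c|8=c, 5|7=7, 4|9=d

0xd8fc7d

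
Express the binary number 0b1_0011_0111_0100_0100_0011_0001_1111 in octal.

0o2335041437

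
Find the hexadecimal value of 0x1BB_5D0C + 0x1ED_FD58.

Add column by column in base 16, right to left:
  C+8 = 4 carry 1
  0+5+1 = 6
  D+D = A carry 1
  5+F+1 = 5 carry 1
  B+D+1 = 9 carry 1
  B+E+1 = A carry 1
  1+1+1 = 3

0x3A95A64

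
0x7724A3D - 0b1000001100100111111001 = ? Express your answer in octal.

0o724300104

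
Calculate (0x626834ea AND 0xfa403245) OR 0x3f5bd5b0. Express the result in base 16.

0x626834ea AND 0xfa403245 = 0x62403040.
Then OR with 0x3f5bd5b0.

0x7f5bf5f0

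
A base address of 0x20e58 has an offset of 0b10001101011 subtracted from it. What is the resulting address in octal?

0o404755

0x20e58 = 0o407130 in octal.
0b10001101011 = 0o2153 in octal.
Subtract column by column in base 8:
  0-3 → 5 (borrow)
  3-5-1 → 5 (borrow)
  1-1-1 → 7 (borrow)
  7-2-1 → 4
  0-0 → 0
  4-0 → 4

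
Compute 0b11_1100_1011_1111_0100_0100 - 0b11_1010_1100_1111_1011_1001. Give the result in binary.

Subtract column by column in base 2:
  0-1 → 1 (borrow)
  0-0-1 → 1 (borrow)
  1-0-1 → 0
  0-1 → 1 (borrow)
  0-1-1 → 0 (borrow)
  0-1-1 → 0 (borrow)
  1-0-1 → 0
  0-1 → 1 (borrow)
  1-1-1 → 1 (borrow)
  1-1-1 → 1 (borrow)
  1-1-1 → 1 (borrow)
  1-1-1 → 1 (borrow)
  1-0-1 → 0
  1-0 → 1
  0-1 → 1 (borrow)
  1-1-1 → 1 (borrow)
  0-0-1 → 1 (borrow)
  0-1-1 → 0 (borrow)
  1-0-1 → 0
  1-1 → 0
  1-1 → 0
  1-1 → 0

0b11110111110001011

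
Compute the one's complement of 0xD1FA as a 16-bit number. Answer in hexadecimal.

Each hex digit d becomes F−d:
  D→2, 1→E, F→0, A→5

0x2E05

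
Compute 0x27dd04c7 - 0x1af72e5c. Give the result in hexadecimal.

0xce5d66b

Subtract column by column in base 16:
  7-c → b (borrow)
  c-5-1 → 6
  4-e → 6 (borrow)
  0-2-1 → d (borrow)
  d-7-1 → 5
  d-f → e (borrow)
  7-a-1 → c (borrow)
  2-1-1 → 0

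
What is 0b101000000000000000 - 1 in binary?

The trailing 15 digits are 0, so subtracting 1 borrows through: they become 1 and the next digit up decrements.

0b100111111111111111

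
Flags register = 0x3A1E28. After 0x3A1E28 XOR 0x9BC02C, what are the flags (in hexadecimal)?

XOR each hex digit independently (no carries):
  3^9=A, A^B=1, 1^C=D, E^0=E, 2^2=0, 8^C=4

0xA1DE04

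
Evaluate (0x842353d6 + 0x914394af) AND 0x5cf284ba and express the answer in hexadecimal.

Add column by column in base 16, right to left:
  6+f = 5 carry 1
  d+a+1 = 8 carry 1
  3+4+1 = 8
  5+9 = e
  3+3 = 6
  2+4 = 6
  4+1 = 5
  8+9 = 1 carry 1
  final carry 1
Sum = 0x11566e885; now AND with 0x5cf284ba:
  1&0=0, 1&5=1, 5&c=4, 6&f=6, 6&2=2, e&8=8, 8&4=0, 8&b=8, 5&a=0

0x14628080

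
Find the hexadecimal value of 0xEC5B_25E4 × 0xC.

Multiply each base-16 digit by 12, carrying:
  4×12 = 48 → write 0 carry 3
  E×12+3 = 171 → write B carry 10
  5×12+10 = 70 → write 6 carry 4
  2×12+4 = 28 → write C carry 1
  B×12+1 = 133 → write 5 carry 8
  5×12+8 = 68 → write 4 carry 4
  C×12+4 = 148 → write 4 carry 9
  E×12+9 = 177 → write 1 carry 11
  remaining carry: B

0xB1445C6B0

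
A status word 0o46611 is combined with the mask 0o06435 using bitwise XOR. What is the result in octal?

XOR each oct digit independently (no carries):
  4^0=4, 6^6=0, 6^4=2, 1^3=2, 1^5=4

0o40224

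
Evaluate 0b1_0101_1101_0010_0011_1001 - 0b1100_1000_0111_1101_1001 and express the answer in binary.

0b10010100101001100000

Subtract column by column in base 2:
  1-1 → 0
  0-0 → 0
  0-0 → 0
  1-1 → 0
  1-1 → 0
  1-0 → 1
  0-1 → 1 (borrow)
  0-1-1 → 0 (borrow)
  0-1-1 → 0 (borrow)
  1-1-1 → 1 (borrow)
  0-1-1 → 0 (borrow)
  0-0-1 → 1 (borrow)
  1-0-1 → 0
  0-0 → 0
  1-0 → 1
  1-1 → 0
  1-0 → 1
  0-0 → 0
  1-1 → 0
  0-1 → 1 (borrow)
  1-0-1 → 0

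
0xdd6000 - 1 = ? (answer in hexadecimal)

The trailing 3 digits are 0, so subtracting 1 borrows through: they become F and the next digit up decrements.

0xdd5fff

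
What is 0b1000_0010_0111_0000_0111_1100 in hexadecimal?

Group the bits into nibbles: 1000 0010 0111 0000 0111 1100 → 82707c.

0x82707c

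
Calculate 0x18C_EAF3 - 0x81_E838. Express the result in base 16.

0x10B02BB

Subtract column by column in base 16:
  3-8 → B (borrow)
  F-3-1 → B
  A-8 → 2
  E-E → 0
  C-1 → B
  8-8 → 0
  1-0 → 1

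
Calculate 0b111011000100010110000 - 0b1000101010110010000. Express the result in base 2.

Subtract column by column in base 2:
  0-0 → 0
  0-0 → 0
  0-0 → 0
  0-0 → 0
  1-1 → 0
  1-0 → 1
  0-0 → 0
  1-1 → 0
  0-1 → 1 (borrow)
  0-0-1 → 1 (borrow)
  0-1-1 → 0 (borrow)
  1-0-1 → 0
  0-1 → 1 (borrow)
  0-0-1 → 1 (borrow)
  0-1-1 → 0 (borrow)
  1-0-1 → 0
  1-0 → 1
  0-0 → 0
  1-1 → 0
  1-0 → 1
  1-0 → 1

0b110010011001100100000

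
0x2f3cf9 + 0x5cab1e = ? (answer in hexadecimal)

Add column by column in base 16, right to left:
  9+e = 7 carry 1
  f+1+1 = 1 carry 1
  c+b+1 = 8 carry 1
  3+a+1 = e
  f+c = b carry 1
  2+5+1 = 8

0x8be817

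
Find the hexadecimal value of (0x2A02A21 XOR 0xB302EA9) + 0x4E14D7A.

First 0x2A02A21 XOR 0xB302EA9 = 0x9900488.
Add column by column in base 16, right to left:
  8+A = 2 carry 1
  8+7+1 = 0 carry 1
  4+D+1 = 2 carry 1
  0+4+1 = 5
  0+1 = 1
  9+E = 7 carry 1
  9+4+1 = E

0xE715202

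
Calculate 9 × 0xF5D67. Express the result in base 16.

Multiply each base-16 digit by 9, carrying:
  7×9 = 63 → write F carry 3
  6×9+3 = 57 → write 9 carry 3
  D×9+3 = 120 → write 8 carry 7
  5×9+7 = 52 → write 4 carry 3
  F×9+3 = 138 → write A carry 8
  remaining carry: 8

0x8A489F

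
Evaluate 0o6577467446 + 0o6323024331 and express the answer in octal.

0o15122513777

Add column by column in base 8, right to left:
  6+1 = 7
  4+3 = 7
  4+3 = 7
  7+4 = 3 carry 1
  6+2+1 = 1 carry 1
  4+0+1 = 5
  7+3 = 2 carry 1
  7+2+1 = 2 carry 1
  5+3+1 = 1 carry 1
  6+6+1 = 5 carry 1
  final carry 1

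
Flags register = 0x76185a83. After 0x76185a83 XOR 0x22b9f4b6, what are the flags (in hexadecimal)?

0x54a1ae35

XOR each hex digit independently (no carries):
  7^2=5, 6^2=4, 1^b=a, 8^9=1, 5^f=a, a^4=e, 8^b=3, 3^6=5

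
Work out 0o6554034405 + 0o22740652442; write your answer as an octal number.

Add column by column in base 8, right to left:
  5+2 = 7
  0+4 = 4
  4+4 = 0 carry 1
  4+2+1 = 7
  3+5 = 0 carry 1
  0+6+1 = 7
  4+0 = 4
  5+4 = 1 carry 1
  5+7+1 = 5 carry 1
  6+2+1 = 1 carry 1
  0+2+1 = 3

0o31514707047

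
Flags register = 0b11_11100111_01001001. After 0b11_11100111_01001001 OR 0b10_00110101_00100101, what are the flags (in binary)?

0b111111011101101101

OR bit by bit (1 where either bit is 1):
  111110011101001001
| 100011010100100101
= 111111011101101101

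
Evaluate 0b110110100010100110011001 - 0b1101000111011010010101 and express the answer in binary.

Subtract column by column in base 2:
  1-1 → 0
  0-0 → 0
  0-1 → 1 (borrow)
  1-0-1 → 0
  1-1 → 0
  0-0 → 0
  0-0 → 0
  1-1 → 0
  1-0 → 1
  0-1 → 1 (borrow)
  0-1-1 → 0 (borrow)
  1-0-1 → 0
  0-1 → 1 (borrow)
  1-1-1 → 1 (borrow)
  0-1-1 → 0 (borrow)
  0-0-1 → 1 (borrow)
  0-0-1 → 1 (borrow)
  1-0-1 → 0
  0-1 → 1 (borrow)
  1-0-1 → 0
  1-1 → 0
  0-1 → 1 (borrow)
  1-0-1 → 0
  1-0 → 1

0b101001011011001100000100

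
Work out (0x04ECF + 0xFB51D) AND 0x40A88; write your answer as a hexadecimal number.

Add column by column in base 16, right to left:
  F+D = C carry 1
  C+1+1 = E
  E+5 = 3 carry 1
  4+B+1 = 0 carry 1
  0+F+1 = 0 carry 1
  final carry 1
Sum = 0x1003EC; now AND with 0x40A88:
  1&0=0, 0&4=0, 0&0=0, 3&A=2, E&8=8, C&8=8

0x288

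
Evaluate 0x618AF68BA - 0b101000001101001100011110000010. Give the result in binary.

0x618AF68BA = 0b11000011000101011110110100010111010 in binary.
Subtract column by column in base 2:
  0-0 → 0
  1-1 → 0
  0-0 → 0
  1-0 → 1
  1-0 → 1
  1-0 → 1
  0-0 → 0
  1-1 → 0
  0-1 → 1 (borrow)
  0-1-1 → 0 (borrow)
  0-1-1 → 0 (borrow)
  1-0-1 → 0
  0-0 → 0
  1-0 → 1
  1-1 → 0
  0-1 → 1 (borrow)
  1-0-1 → 0
  1-0 → 1
  1-1 → 0
  1-0 → 1
  0-1 → 1 (borrow)
  1-1-1 → 1 (borrow)
  0-0-1 → 1 (borrow)
  1-0-1 → 0
  0-0 → 0
  0-0 → 0
  0-0 → 0
  1-1 → 0
  1-0 → 1
  0-1 → 1 (borrow)
  0-0-1 → 1 (borrow)
  0-0-1 → 1 (borrow)
  0-0-1 → 1 (borrow)
  1-0-1 → 0
  1-0 → 1

0b10111110000011110101010000100111000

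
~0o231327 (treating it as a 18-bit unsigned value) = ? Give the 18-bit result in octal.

0o546450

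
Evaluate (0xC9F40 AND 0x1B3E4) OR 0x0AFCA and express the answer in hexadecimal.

0xC9F40 AND 0x1B3E4 = 0x09340.
Then OR with 0x0AFCA.

0xBFCA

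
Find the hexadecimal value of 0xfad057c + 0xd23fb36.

Add column by column in base 16, right to left:
  c+6 = 2 carry 1
  7+3+1 = b
  5+b = 0 carry 1
  0+f+1 = 0 carry 1
  d+3+1 = 1 carry 1
  a+2+1 = d
  f+d = c carry 1
  final carry 1

0x1cd100b2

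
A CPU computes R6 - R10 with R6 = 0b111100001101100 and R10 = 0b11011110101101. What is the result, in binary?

Subtract column by column in base 2:
  0-1 → 1 (borrow)
  0-0-1 → 1 (borrow)
  1-1-1 → 1 (borrow)
  1-1-1 → 1 (borrow)
  0-0-1 → 1 (borrow)
  1-1-1 → 1 (borrow)
  1-0-1 → 0
  0-1 → 1 (borrow)
  0-1-1 → 0 (borrow)
  0-1-1 → 0 (borrow)
  0-1-1 → 0 (borrow)
  1-0-1 → 0
  1-1 → 0
  1-1 → 0
  1-0 → 1

0b100000010111111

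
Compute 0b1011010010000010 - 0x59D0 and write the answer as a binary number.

0b101101010110010

0x59D0 = 0b101100111010000 in binary.
Subtract column by column in base 2:
  0-0 → 0
  1-0 → 1
  0-0 → 0
  0-0 → 0
  0-1 → 1 (borrow)
  0-0-1 → 1 (borrow)
  0-1-1 → 0 (borrow)
  1-1-1 → 1 (borrow)
  0-1-1 → 0 (borrow)
  0-0-1 → 1 (borrow)
  1-0-1 → 0
  0-1 → 1 (borrow)
  1-1-1 → 1 (borrow)
  1-0-1 → 0
  0-1 → 1 (borrow)
  1-0-1 → 0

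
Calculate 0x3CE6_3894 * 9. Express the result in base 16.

Multiply each base-16 digit by 9, carrying:
  4×9 = 36 → write 4 carry 2
  9×9+2 = 83 → write 3 carry 5
  8×9+5 = 77 → write D carry 4
  3×9+4 = 31 → write F carry 1
  6×9+1 = 55 → write 7 carry 3
  E×9+3 = 129 → write 1 carry 8
  C×9+8 = 116 → write 4 carry 7
  3×9+7 = 34 → write 2 carry 2
  remaining carry: 2

0x22417FD34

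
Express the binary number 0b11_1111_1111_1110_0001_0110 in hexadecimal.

0x3FFE16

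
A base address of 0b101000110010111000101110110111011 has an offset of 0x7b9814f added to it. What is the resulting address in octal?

0b101000110010111000101110110111011 = 0o50627056673 in octal.
0x7b9814f = 0o756300517 in octal.
Add column by column in base 8, right to left:
  3+7 = 2 carry 1
  7+1+1 = 1 carry 1
  6+5+1 = 4 carry 1
  6+0+1 = 7
  5+0 = 5
  0+3 = 3
  7+6 = 5 carry 1
  2+5+1 = 0 carry 1
  6+7+1 = 6 carry 1
  0+0+1 = 1
  5+0 = 5

0o51605357412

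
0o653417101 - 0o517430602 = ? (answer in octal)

Subtract column by column in base 8:
  1-2 → 7 (borrow)
  0-0-1 → 7 (borrow)
  1-6-1 → 2 (borrow)
  7-0-1 → 6
  1-3 → 6 (borrow)
  4-4-1 → 7 (borrow)
  3-7-1 → 3 (borrow)
  5-1-1 → 3
  6-5 → 1

0o133766277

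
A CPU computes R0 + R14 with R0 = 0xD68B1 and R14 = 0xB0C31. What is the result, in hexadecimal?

Add column by column in base 16, right to left:
  1+1 = 2
  B+3 = E
  8+C = 4 carry 1
  6+0+1 = 7
  D+B = 8 carry 1
  final carry 1

0x1874E2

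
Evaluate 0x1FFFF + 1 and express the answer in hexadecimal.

0x20000

The trailing 4 digits are F (max in base 16), so adding 1 cascades: they roll to 0 and the next digit up increments.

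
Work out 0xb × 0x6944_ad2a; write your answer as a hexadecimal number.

Multiply each base-16 digit by 11, carrying:
  a×11 = 110 → write e carry 6
  2×11+6 = 28 → write c carry 1
  d×11+1 = 144 → write 0 carry 9
  a×11+9 = 119 → write 7 carry 7
  4×11+7 = 51 → write 3 carry 3
  4×11+3 = 47 → write f carry 2
  9×11+2 = 101 → write 5 carry 6
  6×11+6 = 72 → write 8 carry 4
  remaining carry: 4

0x485f370ce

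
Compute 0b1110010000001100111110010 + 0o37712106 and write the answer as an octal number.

0o221727070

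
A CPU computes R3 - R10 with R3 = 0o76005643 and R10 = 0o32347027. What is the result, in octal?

0o43436614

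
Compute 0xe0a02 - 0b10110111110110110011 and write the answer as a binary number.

0b101000110001001111

0xe0a02 = 0b11100000101000000010 in binary.
Subtract column by column in base 2:
  0-1 → 1 (borrow)
  1-1-1 → 1 (borrow)
  0-0-1 → 1 (borrow)
  0-0-1 → 1 (borrow)
  0-1-1 → 0 (borrow)
  0-1-1 → 0 (borrow)
  0-0-1 → 1 (borrow)
  0-1-1 → 0 (borrow)
  0-1-1 → 0 (borrow)
  1-0-1 → 0
  0-1 → 1 (borrow)
  1-1-1 → 1 (borrow)
  0-1-1 → 0 (borrow)
  0-1-1 → 0 (borrow)
  0-1-1 → 0 (borrow)
  0-0-1 → 1 (borrow)
  0-1-1 → 0 (borrow)
  1-1-1 → 1 (borrow)
  1-0-1 → 0
  1-1 → 0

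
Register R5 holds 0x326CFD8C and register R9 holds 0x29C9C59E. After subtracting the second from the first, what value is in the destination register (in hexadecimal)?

Subtract column by column in base 16:
  C-E → E (borrow)
  8-9-1 → E (borrow)
  D-5-1 → 7
  F-C → 3
  C-9 → 3
  6-C → A (borrow)
  2-9-1 → 8 (borrow)
  3-2-1 → 0

0x8A337EE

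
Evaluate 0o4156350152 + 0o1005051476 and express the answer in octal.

0o5163421650

Add column by column in base 8, right to left:
  2+6 = 0 carry 1
  5+7+1 = 5 carry 1
  1+4+1 = 6
  0+1 = 1
  5+5 = 2 carry 1
  3+0+1 = 4
  6+5 = 3 carry 1
  5+0+1 = 6
  1+0 = 1
  4+1 = 5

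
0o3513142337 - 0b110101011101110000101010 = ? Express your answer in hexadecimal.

0x1c56e8b5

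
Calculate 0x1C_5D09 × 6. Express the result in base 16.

Multiply each base-16 digit by 6, carrying:
  9×6 = 54 → write 6 carry 3
  0×6+3 = 3 → write 3
  D×6 = 78 → write E carry 4
  5×6+4 = 34 → write 2 carry 2
  C×6+2 = 74 → write A carry 4
  1×6+4 = 10 → write A

0xAA2E36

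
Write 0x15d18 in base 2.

Expand each hex digit to 4 bits: 1=0001 5=0101 d=1101 1=0001 8=1000.

0b10101110100011000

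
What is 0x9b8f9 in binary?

Expand each hex digit to 4 bits: 9=1001 b=1011 8=1000 f=1111 9=1001.

0b10011011100011111001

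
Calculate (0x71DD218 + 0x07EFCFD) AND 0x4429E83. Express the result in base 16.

0x4008E01

Add column by column in base 16, right to left:
  8+D = 5 carry 1
  1+F+1 = 1 carry 1
  2+C+1 = F
  D+F = C carry 1
  D+E+1 = C carry 1
  1+7+1 = 9
  7+0 = 7
Sum = 0x79CCF15; now AND with 0x4429E83:
  7&4=4, 9&4=0, C&2=0, C&9=8, F&E=E, 1&8=0, 5&3=1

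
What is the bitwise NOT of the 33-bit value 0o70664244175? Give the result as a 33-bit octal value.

0o07113533602

Each oct digit d becomes 7−d:
  7→0, 0→7, 6→1, 6→1, 4→3, 2→5, 4→3, 4→3, 1→6, 7→0, 5→2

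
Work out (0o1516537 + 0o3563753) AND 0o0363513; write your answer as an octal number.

0o302512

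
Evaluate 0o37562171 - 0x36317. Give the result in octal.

0o36700542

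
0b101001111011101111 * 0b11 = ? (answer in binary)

0b1111101110011001101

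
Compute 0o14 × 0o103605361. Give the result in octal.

0o1455101514

Multiply each base-8 digit by 12, carrying:
  1×12 = 12 → write 4 carry 1
  6×12+1 = 73 → write 1 carry 9
  3×12+9 = 45 → write 5 carry 5
  5×12+5 = 65 → write 1 carry 8
  0×12+8 = 8 → write 0 carry 1
  6×12+1 = 73 → write 1 carry 9
  3×12+9 = 45 → write 5 carry 5
  0×12+5 = 5 → write 5
  1×12 = 12 → write 4 carry 1
  remaining carry: 1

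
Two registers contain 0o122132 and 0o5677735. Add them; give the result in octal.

0o6022067

Add column by column in base 8, right to left:
  2+5 = 7
  3+3 = 6
  1+7 = 0 carry 1
  2+7+1 = 2 carry 1
  2+7+1 = 2 carry 1
  1+6+1 = 0 carry 1
  0+5+1 = 6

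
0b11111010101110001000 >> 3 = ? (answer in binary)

Right shift by 3: drop the 3 least-significant bits.

0b11111010101110001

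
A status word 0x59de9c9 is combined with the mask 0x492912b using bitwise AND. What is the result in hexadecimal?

AND each hex digit independently (no carries):
  5&4=4, 9&9=9, d&2=0, e&9=8, 9&1=1, c&2=0, 9&b=9

0x4908109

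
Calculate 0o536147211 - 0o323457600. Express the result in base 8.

Subtract column by column in base 8:
  1-0 → 1
  1-0 → 1
  2-6 → 4 (borrow)
  7-7-1 → 7 (borrow)
  4-5-1 → 6 (borrow)
  1-4-1 → 4 (borrow)
  6-3-1 → 2
  3-2 → 1
  5-3 → 2

0o212467411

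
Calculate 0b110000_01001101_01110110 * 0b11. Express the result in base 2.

0b100100001110100001100010

Multiply each base-2 digit by 3, carrying:
  0×3 = 0 → write 0
  1×3 = 3 → write 1 carry 1
  1×3+1 = 4 → write 0 carry 2
  0×3+2 = 2 → write 0 carry 1
  1×3+1 = 4 → write 0 carry 2
  1×3+2 = 5 → write 1 carry 2
  1×3+2 = 5 → write 1 carry 2
  0×3+2 = 2 → write 0 carry 1
  1×3+1 = 4 → write 0 carry 2
  0×3+2 = 2 → write 0 carry 1
  1×3+1 = 4 → write 0 carry 2
  1×3+2 = 5 → write 1 carry 2
  0×3+2 = 2 → write 0 carry 1
  0×3+1 = 1 → write 1
  1×3 = 3 → write 1 carry 1
  0×3+1 = 1 → write 1
  0×3 = 0 → write 0
  0×3 = 0 → write 0
  0×3 = 0 → write 0
  0×3 = 0 → write 0
  1×3 = 3 → write 1 carry 1
  1×3+1 = 4 → write 0 carry 2
  remaining carry: 10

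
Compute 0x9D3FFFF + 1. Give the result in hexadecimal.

The trailing 4 digits are F (max in base 16), so adding 1 cascades: they roll to 0 and the next digit up increments.

0x9D40000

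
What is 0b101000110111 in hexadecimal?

Group the bits into nibbles: 1010 0011 0111 → A37.

0xA37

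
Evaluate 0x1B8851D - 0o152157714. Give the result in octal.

0o3722521

0x1B8851D = 0o156102435 in octal.
Subtract column by column in base 8:
  5-4 → 1
  3-1 → 2
  4-7 → 5 (borrow)
  2-7-1 → 2 (borrow)
  0-5-1 → 2 (borrow)
  1-1-1 → 7 (borrow)
  6-2-1 → 3
  5-5 → 0
  1-1 → 0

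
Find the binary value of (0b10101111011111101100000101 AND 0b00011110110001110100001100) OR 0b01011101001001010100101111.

0b10101111011111101100000101 AND 0b00011110110001110100001100 = 0b00001110010001100100000100.
Then OR with 0b01011101001001010100101111.

0b1011111011001110100101111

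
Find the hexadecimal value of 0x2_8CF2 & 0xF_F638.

0x28430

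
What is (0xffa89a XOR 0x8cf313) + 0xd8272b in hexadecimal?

First 0xffa89a XOR 0x8cf313 = 0x735b89.
Add column by column in base 16, right to left:
  9+b = 4 carry 1
  8+2+1 = b
  b+7 = 2 carry 1
  5+2+1 = 8
  3+8 = b
  7+d = 4 carry 1
  final carry 1

0x14b82b4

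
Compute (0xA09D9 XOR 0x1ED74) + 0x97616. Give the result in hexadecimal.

First 0xA09D9 XOR 0x1ED74 = 0xBE4AD.
Add column by column in base 16, right to left:
  D+6 = 3 carry 1
  A+1+1 = C
  4+6 = A
  E+7 = 5 carry 1
  B+9+1 = 5 carry 1
  final carry 1

0x155AC3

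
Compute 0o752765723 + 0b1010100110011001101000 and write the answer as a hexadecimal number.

0o752765723 = 0x7ABEBD3 in hexadecimal.
0b1010100110011001101000 = 0x2A6668 in hexadecimal.
Add column by column in base 16, right to left:
  3+8 = B
  D+6 = 3 carry 1
  B+6+1 = 2 carry 1
  E+6+1 = 5 carry 1
  B+A+1 = 6 carry 1
  A+2+1 = D
  7+0 = 7

0x7D6523B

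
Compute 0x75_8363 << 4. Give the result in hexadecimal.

0x7583630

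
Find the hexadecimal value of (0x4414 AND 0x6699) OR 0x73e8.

0x77f8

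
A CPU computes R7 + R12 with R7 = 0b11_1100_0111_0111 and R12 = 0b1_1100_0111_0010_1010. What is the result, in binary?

0b100000001110100001

Add column by column in base 2, right to left:
  1+0 = 1
  1+1 = 0 carry 1
  1+0+1 = 0 carry 1
  0+1+1 = 0 carry 1
  1+0+1 = 0 carry 1
  1+1+1 = 1 carry 1
  1+0+1 = 0 carry 1
  0+0+1 = 1
  0+1 = 1
  0+1 = 1
  1+1 = 0 carry 1
  1+0+1 = 0 carry 1
  1+0+1 = 0 carry 1
  1+0+1 = 0 carry 1
  0+1+1 = 0 carry 1
  0+1+1 = 0 carry 1
  0+1+1 = 0 carry 1
  final carry 1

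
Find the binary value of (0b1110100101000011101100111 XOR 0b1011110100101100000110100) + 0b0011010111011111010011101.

First 0b1110100101000011101100111 XOR 0b1011110100101100000110100 = 0b0101010001101111101010011.
Add column by column in base 2, right to left:
  1+1 = 0 carry 1
  1+0+1 = 0 carry 1
  0+1+1 = 0 carry 1
  0+1+1 = 0 carry 1
  1+1+1 = 1 carry 1
  0+0+1 = 1
  1+0 = 1
  0+1 = 1
  1+0 = 1
  1+1 = 0 carry 1
  1+1+1 = 1 carry 1
  1+1+1 = 1 carry 1
  1+1+1 = 1 carry 1
  0+1+1 = 0 carry 1
  1+0+1 = 0 carry 1
  1+1+1 = 1 carry 1
  0+1+1 = 0 carry 1
  0+1+1 = 0 carry 1
  0+0+1 = 1
  1+1 = 0 carry 1
  0+0+1 = 1
  1+1 = 0 carry 1
  0+1+1 = 0 carry 1
  1+0+1 = 0 carry 1
  final carry 1

0b1000101001001110111110000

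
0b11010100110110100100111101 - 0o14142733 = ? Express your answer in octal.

0b11010100110110100100111101 = 0o324664475 in octal.
Subtract column by column in base 8:
  5-3 → 2
  7-3 → 4
  4-7 → 5 (borrow)
  4-2-1 → 1
  6-4 → 2
  6-1 → 5
  4-4 → 0
  2-1 → 1
  3-0 → 3

0o310521542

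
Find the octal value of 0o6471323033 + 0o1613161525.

Add column by column in base 8, right to left:
  3+5 = 0 carry 1
  3+2+1 = 6
  0+5 = 5
  3+1 = 4
  2+6 = 0 carry 1
  3+1+1 = 5
  1+3 = 4
  7+1 = 0 carry 1
  4+6+1 = 3 carry 1
  6+1+1 = 0 carry 1
  final carry 1

0o10304504560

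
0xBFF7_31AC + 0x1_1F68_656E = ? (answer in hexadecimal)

Add column by column in base 16, right to left:
  C+E = A carry 1
  A+6+1 = 1 carry 1
  1+5+1 = 7
  3+6 = 9
  7+8 = F
  F+6 = 5 carry 1
  F+F+1 = F carry 1
  B+1+1 = D
  0+1 = 1

0x1DF5F971A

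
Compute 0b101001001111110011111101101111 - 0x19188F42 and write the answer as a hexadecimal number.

0x1026B02D

0b101001001111110011111101101111 = 0x293F3F6F in hexadecimal.
Subtract column by column in base 16:
  F-2 → D
  6-4 → 2
  F-F → 0
  3-8 → B (borrow)
  F-8-1 → 6
  3-1 → 2
  9-9 → 0
  2-1 → 1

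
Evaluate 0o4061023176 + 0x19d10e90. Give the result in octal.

0o7245232416

0x19d10e90 = 0o3164207220 in octal.
Add column by column in base 8, right to left:
  6+0 = 6
  7+2 = 1 carry 1
  1+2+1 = 4
  3+7 = 2 carry 1
  2+0+1 = 3
  0+2 = 2
  1+4 = 5
  6+6 = 4 carry 1
  0+1+1 = 2
  4+3 = 7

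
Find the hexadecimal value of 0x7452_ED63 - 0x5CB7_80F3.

Subtract column by column in base 16:
  3-3 → 0
  6-F → 7 (borrow)
  D-0-1 → C
  E-8 → 6
  2-7 → B (borrow)
  5-B-1 → 9 (borrow)
  4-C-1 → 7 (borrow)
  7-5-1 → 1

0x179B6C70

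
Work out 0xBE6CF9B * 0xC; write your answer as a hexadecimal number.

Multiply each base-16 digit by 12, carrying:
  B×12 = 132 → write 4 carry 8
  9×12+8 = 116 → write 4 carry 7
  F×12+7 = 187 → write B carry 11
  C×12+11 = 155 → write B carry 9
  6×12+9 = 81 → write 1 carry 5
  E×12+5 = 173 → write D carry 10
  B×12+10 = 142 → write E carry 8
  remaining carry: 8

0x8ED1BB44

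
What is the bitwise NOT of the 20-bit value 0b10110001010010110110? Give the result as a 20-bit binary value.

0b01001110101101001001

Invert each bit: 10110001010010110110 → 01001110101101001001.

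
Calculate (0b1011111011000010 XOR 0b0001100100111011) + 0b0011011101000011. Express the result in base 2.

First 0b1011111011000010 XOR 0b0001100100111011 = 0b1010011111111001.
Add column by column in base 2, right to left:
  1+1 = 0 carry 1
  0+1+1 = 0 carry 1
  0+0+1 = 1
  1+0 = 1
  1+0 = 1
  1+0 = 1
  1+1 = 0 carry 1
  1+0+1 = 0 carry 1
  1+1+1 = 1 carry 1
  1+1+1 = 1 carry 1
  1+1+1 = 1 carry 1
  0+0+1 = 1
  0+1 = 1
  1+1 = 0 carry 1
  0+0+1 = 1
  1+0 = 1

0b1101111100111100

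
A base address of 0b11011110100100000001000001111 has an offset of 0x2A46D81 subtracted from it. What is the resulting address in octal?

0o3113312216

0b11011110100100000001000001111 = 0o3364401017 in octal.
0x2A46D81 = 0o251066601 in octal.
Subtract column by column in base 8:
  7-1 → 6
  1-0 → 1
  0-6 → 2 (borrow)
  1-6-1 → 2 (borrow)
  0-6-1 → 1 (borrow)
  4-0-1 → 3
  4-1 → 3
  6-5 → 1
  3-2 → 1
  3-0 → 3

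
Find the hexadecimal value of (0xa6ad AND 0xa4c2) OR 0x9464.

0xa6ad AND 0xa4c2 = 0xa480.
Then OR with 0x9464.

0xb4e4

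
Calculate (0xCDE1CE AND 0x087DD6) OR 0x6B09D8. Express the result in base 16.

0x6B69DE

0xCDE1CE AND 0x087DD6 = 0x0861C6.
Then OR with 0x6B09D8.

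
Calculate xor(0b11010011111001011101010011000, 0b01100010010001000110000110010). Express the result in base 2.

0b10110001101000011011010101010

XOR bit by bit (1 where the bits differ):
  11010011111001011101010011000
^ 01100010010001000110000110010
= 10110001101000011011010101010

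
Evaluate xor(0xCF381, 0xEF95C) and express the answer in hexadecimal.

0x20ADD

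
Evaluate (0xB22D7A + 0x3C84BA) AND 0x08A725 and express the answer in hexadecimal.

0x8A224

Add column by column in base 16, right to left:
  A+A = 4 carry 1
  7+B+1 = 3 carry 1
  D+4+1 = 2 carry 1
  2+8+1 = B
  2+C = E
  B+3 = E
Sum = 0xEEB234; now AND with 0x08A725:
  E&0=0, E&8=8, B&A=A, 2&7=2, 3&2=2, 4&5=4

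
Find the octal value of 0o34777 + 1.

0o35000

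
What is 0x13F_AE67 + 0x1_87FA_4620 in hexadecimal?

Add column by column in base 16, right to left:
  7+0 = 7
  6+2 = 8
  E+6 = 4 carry 1
  A+4+1 = F
  F+A = 9 carry 1
  3+F+1 = 3 carry 1
  1+7+1 = 9
  0+8 = 8
  0+1 = 1

0x18939F487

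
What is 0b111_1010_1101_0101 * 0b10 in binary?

0b1111010110101010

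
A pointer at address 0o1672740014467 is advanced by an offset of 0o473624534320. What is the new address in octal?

0o2366564551007

Add column by column in base 8, right to left:
  7+0 = 7
  6+2 = 0 carry 1
  4+3+1 = 0 carry 1
  4+4+1 = 1 carry 1
  1+3+1 = 5
  0+5 = 5
  0+4 = 4
  4+2 = 6
  7+6 = 5 carry 1
  2+3+1 = 6
  7+7 = 6 carry 1
  6+4+1 = 3 carry 1
  1+0+1 = 2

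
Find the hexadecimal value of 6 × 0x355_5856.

0x14001204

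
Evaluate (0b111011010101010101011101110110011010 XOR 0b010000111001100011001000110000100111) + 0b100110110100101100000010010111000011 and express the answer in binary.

First 0b111011010101010101011101110110011010 XOR 0b010000111001100011001000110000100111 = 0b101011101100110110010101000110111101.
Add column by column in base 2, right to left:
  1+1 = 0 carry 1
  0+1+1 = 0 carry 1
  1+0+1 = 0 carry 1
  1+0+1 = 0 carry 1
  1+0+1 = 0 carry 1
  1+0+1 = 0 carry 1
  0+1+1 = 0 carry 1
  1+1+1 = 1 carry 1
  1+1+1 = 1 carry 1
  0+0+1 = 1
  0+1 = 1
  0+0 = 0
  1+0 = 1
  0+1 = 1
  1+0 = 1
  0+0 = 0
  1+0 = 1
  0+0 = 0
  0+0 = 0
  1+0 = 1
  1+1 = 0 carry 1
  0+1+1 = 0 carry 1
  1+0+1 = 0 carry 1
  1+1+1 = 1 carry 1
  0+0+1 = 1
  0+0 = 0
  1+1 = 0 carry 1
  1+0+1 = 0 carry 1
  0+1+1 = 0 carry 1
  1+1+1 = 1 carry 1
  1+0+1 = 0 carry 1
  1+1+1 = 1 carry 1
  0+1+1 = 0 carry 1
  1+0+1 = 0 carry 1
  0+0+1 = 1
  1+1 = 0 carry 1
  final carry 1

0b1010010100001100010010111011110000000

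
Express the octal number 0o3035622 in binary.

0b11000011101110010010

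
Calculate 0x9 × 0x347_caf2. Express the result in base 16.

0x1d862282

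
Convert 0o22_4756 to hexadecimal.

0x129EE

Each octal digit is 3 bits: 2=010 2=010 4=100 7=111 5=101 6=110.
Group the bits into nibbles: 0001 0010 1001 1110 1110 → 129EE.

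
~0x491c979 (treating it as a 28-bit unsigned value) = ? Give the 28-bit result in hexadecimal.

0xb6e3686

Each hex digit d becomes f−d:
  4→b, 9→6, 1→e, c→3, 9→6, 7→8, 9→6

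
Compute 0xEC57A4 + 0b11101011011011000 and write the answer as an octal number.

0o73427174

0xEC57A4 = 0o73053644 in octal.
0b11101011011011000 = 0o353330 in octal.
Add column by column in base 8, right to left:
  4+0 = 4
  4+3 = 7
  6+3 = 1 carry 1
  3+3+1 = 7
  5+5 = 2 carry 1
  0+3+1 = 4
  3+0 = 3
  7+0 = 7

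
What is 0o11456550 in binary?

Each octal digit is 3 bits: 1=001 1=001 4=100 5=101 6=110 5=101 5=101 0=000.

0b1001100101110101101000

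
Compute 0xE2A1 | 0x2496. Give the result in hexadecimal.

OR each hex digit independently (no carries):
  E|2=E, 2|4=6, A|9=B, 1|6=7

0xE6B7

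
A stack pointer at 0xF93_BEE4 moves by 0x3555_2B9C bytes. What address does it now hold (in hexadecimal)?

Add column by column in base 16, right to left:
  4+C = 0 carry 1
  E+9+1 = 8 carry 1
  E+B+1 = A carry 1
  B+2+1 = E
  3+5 = 8
  9+5 = E
  F+5 = 4 carry 1
  0+3+1 = 4

0x44E8EA80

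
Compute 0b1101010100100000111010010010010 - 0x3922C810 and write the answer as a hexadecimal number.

0b1101010100100000111010010010010 = 0x6A907492 in hexadecimal.
Subtract column by column in base 16:
  2-0 → 2
  9-1 → 8
  4-8 → C (borrow)
  7-C-1 → A (borrow)
  0-2-1 → D (borrow)
  9-2-1 → 6
  A-9 → 1
  6-3 → 3

0x316DAC82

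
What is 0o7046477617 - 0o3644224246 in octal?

Subtract column by column in base 8:
  7-6 → 1
  1-4 → 5 (borrow)
  6-2-1 → 3
  7-4 → 3
  7-2 → 5
  4-2 → 2
  6-4 → 2
  4-4 → 0
  0-6 → 2 (borrow)
  7-3-1 → 3

0o3202253351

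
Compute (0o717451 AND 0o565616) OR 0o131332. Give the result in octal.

0o535732

0o717451 AND 0o565616 = 0o505410.
Then OR with 0o131332.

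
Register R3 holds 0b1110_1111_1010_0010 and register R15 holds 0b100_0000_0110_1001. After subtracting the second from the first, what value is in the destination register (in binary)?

0b1010111100111001

Subtract column by column in base 2:
  0-1 → 1 (borrow)
  1-0-1 → 0
  0-0 → 0
  0-1 → 1 (borrow)
  0-0-1 → 1 (borrow)
  1-1-1 → 1 (borrow)
  0-1-1 → 0 (borrow)
  1-0-1 → 0
  1-0 → 1
  1-0 → 1
  1-0 → 1
  1-0 → 1
  0-0 → 0
  1-0 → 1
  1-1 → 0
  1-0 → 1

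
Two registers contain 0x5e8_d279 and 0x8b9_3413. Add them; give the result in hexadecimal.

0xea2068c

Add column by column in base 16, right to left:
  9+3 = c
  7+1 = 8
  2+4 = 6
  d+3 = 0 carry 1
  8+9+1 = 2 carry 1
  e+b+1 = a carry 1
  5+8+1 = e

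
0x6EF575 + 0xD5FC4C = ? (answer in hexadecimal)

0x144F1C1

Add column by column in base 16, right to left:
  5+C = 1 carry 1
  7+4+1 = C
  5+C = 1 carry 1
  F+F+1 = F carry 1
  E+5+1 = 4 carry 1
  6+D+1 = 4 carry 1
  final carry 1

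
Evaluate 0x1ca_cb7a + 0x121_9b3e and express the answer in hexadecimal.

Add column by column in base 16, right to left:
  a+e = 8 carry 1
  7+3+1 = b
  b+b = 6 carry 1
  c+9+1 = 6 carry 1
  a+1+1 = c
  c+2 = e
  1+1 = 2

0x2ec66b8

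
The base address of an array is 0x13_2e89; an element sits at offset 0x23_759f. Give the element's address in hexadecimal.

Add column by column in base 16, right to left:
  9+f = 8 carry 1
  8+9+1 = 2 carry 1
  e+5+1 = 4 carry 1
  2+7+1 = a
  3+3 = 6
  1+2 = 3

0x36a428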